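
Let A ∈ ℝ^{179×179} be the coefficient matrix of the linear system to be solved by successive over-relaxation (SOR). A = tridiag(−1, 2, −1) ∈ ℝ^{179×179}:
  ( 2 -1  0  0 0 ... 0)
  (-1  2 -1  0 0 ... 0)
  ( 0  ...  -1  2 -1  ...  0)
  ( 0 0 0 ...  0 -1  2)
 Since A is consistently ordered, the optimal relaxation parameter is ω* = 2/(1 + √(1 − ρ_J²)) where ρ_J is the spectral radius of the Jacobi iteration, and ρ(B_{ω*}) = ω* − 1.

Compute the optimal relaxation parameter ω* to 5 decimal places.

ω* = 1.96569

ρ_J = max_k |cos(kπ/180)| = cos(π/180) = 0.99985
√(1−ρ_J²) = |sin(π/180)| = 0.017452
Then 2/(1+√(1−ρ_J²)) = 2/(1+0.017452); ω* = 2/1.017452 = 1.96569.
ρ_SOR = ω* − 1 ≈ 0.96569.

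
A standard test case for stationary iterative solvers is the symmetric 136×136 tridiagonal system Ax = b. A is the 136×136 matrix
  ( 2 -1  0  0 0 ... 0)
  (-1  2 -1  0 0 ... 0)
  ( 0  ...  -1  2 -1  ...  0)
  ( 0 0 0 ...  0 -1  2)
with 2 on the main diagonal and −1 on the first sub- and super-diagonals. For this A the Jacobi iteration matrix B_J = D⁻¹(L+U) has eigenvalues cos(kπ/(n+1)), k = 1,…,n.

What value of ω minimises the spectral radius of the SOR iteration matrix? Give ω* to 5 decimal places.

ω* = 1.95517

ρ_J = max_k |cos(kπ/137)| = cos(π/137) = 0.99974
root = sin(π/137) = 0.022929  (since 1−cos² = sin²).
[ω*] 2 ÷ (1 + 0.022929) = 2 ÷ 1.022929 = 1.95517.
[ρ_SOR] ω* − 1 = 0.95517.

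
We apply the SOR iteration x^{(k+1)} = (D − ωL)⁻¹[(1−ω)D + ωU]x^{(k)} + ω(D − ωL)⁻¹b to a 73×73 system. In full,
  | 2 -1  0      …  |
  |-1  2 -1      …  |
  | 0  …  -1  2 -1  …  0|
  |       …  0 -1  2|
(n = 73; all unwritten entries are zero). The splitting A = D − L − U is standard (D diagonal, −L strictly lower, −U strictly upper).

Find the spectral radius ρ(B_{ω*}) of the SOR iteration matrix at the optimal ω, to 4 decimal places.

spectrum of D⁻¹(L+U) = {cos(kπ/74) : 1≤k≤73}; ρ_J = cos(π/74) = 0.9991.
1 − cos²(π/74) = sin²(π/74) ⇒ √(1−ρ_J²) = sin(π/74) = 0.04244.
ω* = 2/(1+0.04244) = 1.9186
Hence ρ(B_{ω*}) = 1.9186 − 1 = 0.9186.

ρ_SOR = 0.9186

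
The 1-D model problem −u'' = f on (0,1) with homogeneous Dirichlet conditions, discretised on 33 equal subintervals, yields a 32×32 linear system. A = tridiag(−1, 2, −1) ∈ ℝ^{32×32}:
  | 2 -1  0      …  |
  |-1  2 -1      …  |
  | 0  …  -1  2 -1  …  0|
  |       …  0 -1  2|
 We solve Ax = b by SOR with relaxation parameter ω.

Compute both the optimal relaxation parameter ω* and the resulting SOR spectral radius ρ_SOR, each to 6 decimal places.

½·tridiag(1,0,1) at n=32: λ_k = cos(kπ/33); max |λ| at k=1 ⇒ ρ_J = cos(π/33) ≈ 0.995472.
root = sin(π/33) = 0.0950560  (since 1−cos² = sin²).
ω* = 2/(1 + 0.0950560) = 2/1.0950560 = 1.826391.
[ρ_SOR] ω* − 1 = 0.826391.

ω* = 1.826391, ρ_SOR = 0.826391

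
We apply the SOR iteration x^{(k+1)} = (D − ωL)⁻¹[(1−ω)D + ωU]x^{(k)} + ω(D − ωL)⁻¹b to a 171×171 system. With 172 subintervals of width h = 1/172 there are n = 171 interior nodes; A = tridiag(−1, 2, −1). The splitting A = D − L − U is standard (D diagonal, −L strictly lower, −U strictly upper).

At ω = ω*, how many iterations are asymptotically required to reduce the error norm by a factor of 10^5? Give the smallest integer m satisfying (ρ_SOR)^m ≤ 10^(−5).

m = 316

With n=171, ρ(Jacobi) = cos(π/172) = 0.9998332.
1 − cos²(π/172) = sin²(π/172) ⇒ √(1−ρ_J²) = sin(π/172) = 0.0182641.
Then 2/(1+√(1−ρ_J²)) = 2/(1+0.0182641); ω* = 2/1.0182641 = 1.9641270.
ρ_SOR = ω* − 1 ≈ 0.9641270.
(0.9641270)^m ≤ 10^{−5}  ⇒  m·ln(0.9641270) ≤ −5·ln10  ⇒  m ≥ 315.143  ⇒  m = 316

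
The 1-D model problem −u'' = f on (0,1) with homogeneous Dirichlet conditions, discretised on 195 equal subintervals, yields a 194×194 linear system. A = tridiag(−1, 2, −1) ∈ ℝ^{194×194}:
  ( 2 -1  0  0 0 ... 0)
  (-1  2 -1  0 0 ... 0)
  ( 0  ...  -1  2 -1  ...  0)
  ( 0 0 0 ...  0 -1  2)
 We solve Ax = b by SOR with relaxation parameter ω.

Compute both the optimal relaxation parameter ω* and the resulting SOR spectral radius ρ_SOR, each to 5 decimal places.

ρ_J = max_k |cos(kπ/195)| = cos(π/195) = 0.99987
root = sin(π/195) = 0.016110  (since 1−cos² = sin²).
ω* = 2/(1 + 0.016110) = 2/1.016110 = 1.96829.
ρ_SOR = ω* − 1 = 1.96829 − 1 = 0.96829.

ω* = 1.96829, ρ_SOR = 0.96829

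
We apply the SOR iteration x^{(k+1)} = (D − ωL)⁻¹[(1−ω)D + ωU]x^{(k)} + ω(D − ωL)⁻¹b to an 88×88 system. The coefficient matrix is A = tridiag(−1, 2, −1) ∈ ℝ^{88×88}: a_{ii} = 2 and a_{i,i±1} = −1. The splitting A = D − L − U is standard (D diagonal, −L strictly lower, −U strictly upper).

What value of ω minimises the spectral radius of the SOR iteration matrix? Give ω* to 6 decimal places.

With n=88, ρ(Jacobi) = cos(π/89) = 0.999377.
√(1−ρ_J²) simplifies to sin(π/89) = 0.0352915.
Then 2/(1+√(1−ρ_J²)) = 2/(1+0.0352915); ω* = 2/1.0352915 = 1.931823.
Hence ρ(B_{ω*}) = 1.931823 − 1 = 0.931823.

ω* = 1.931823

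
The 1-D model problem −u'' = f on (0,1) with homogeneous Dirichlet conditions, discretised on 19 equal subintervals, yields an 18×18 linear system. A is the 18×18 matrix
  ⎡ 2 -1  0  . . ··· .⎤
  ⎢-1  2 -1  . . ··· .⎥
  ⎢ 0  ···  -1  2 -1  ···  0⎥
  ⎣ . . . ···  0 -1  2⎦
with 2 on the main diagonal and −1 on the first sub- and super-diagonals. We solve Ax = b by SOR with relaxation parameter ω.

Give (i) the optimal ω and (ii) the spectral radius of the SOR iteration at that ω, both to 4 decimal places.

ω* = 1.7173, ρ_SOR = 0.7173

[ρ_J] n=18: ρ(B_J) = cos(π/(n+1)) = cos(π/19) = 0.9864.
√(1−ρ_J²) simplifies to sin(π/19) = 0.16459.
So ω* = 2/1.16459 = 1.7173 (Young).
and ρ(B_{ω*}) = 1.7173 − 1 = 0.7173.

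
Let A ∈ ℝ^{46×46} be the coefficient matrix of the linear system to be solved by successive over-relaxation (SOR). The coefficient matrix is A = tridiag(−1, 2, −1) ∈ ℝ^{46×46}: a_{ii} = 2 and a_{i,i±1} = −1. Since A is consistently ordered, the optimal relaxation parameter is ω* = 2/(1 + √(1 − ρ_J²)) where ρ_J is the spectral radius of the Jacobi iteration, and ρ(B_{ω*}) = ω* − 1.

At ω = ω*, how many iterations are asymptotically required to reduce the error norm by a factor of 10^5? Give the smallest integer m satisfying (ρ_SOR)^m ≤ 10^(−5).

m = 87

ρ_J = max_k |cos(kπ/47)| = cos(π/47) = 0.9977669
√(1−ρ_J²) = |sin(π/47)| = 0.0667926
ω* = 2 / (1 + 0.0667926) = 2 / 1.0667926 ≈ 1.8747787.
Hence ρ(B_{ω*}) = 1.8747787 − 1 = 0.8747787.
m ≥ 5·ln10 / (−ln 0.8747787) = 86.056; smallest integer m = 87.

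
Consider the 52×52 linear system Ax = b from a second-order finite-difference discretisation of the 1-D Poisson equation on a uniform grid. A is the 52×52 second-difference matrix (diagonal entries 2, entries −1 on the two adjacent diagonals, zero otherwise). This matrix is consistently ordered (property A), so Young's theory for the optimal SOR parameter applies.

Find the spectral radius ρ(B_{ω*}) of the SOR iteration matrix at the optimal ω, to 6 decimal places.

½·tridiag(1,0,1) at n=52: λ_k = cos(kπ/53); max |λ| at k=1 ⇒ ρ_J = cos(π/53) ≈ 0.998244.
√(1−ρ_J²) = |sin(π/53)| = 0.0592406
[ω*] 2 ÷ (1 + 0.0592406) = 2 ÷ 1.0592406 = 1.888145.
At ω = 1.888145 every |λ(B_ω)| = ω−1, so ρ_SOR = 0.888145.

ρ_SOR = 0.888145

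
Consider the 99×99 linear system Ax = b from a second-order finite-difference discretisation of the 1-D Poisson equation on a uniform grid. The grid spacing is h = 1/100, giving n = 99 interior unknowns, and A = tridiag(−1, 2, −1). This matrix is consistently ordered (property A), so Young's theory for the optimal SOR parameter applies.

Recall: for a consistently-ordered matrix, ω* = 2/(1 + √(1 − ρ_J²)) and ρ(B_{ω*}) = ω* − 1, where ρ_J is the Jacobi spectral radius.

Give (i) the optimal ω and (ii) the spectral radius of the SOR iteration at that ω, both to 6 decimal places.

ω* = 1.939092, ρ_SOR = 0.939092

With n=99, ρ(Jacobi) = cos(π/100) = 0.999507.
root = sin(π/100) = 0.0314108  (since 1−cos² = sin²).
Young: ω* = 2/(1+√(1−ρ_J²)) = 2/(1+0.0314108) = 2/1.0314108 = 1.939092.
and ρ(B_{ω*}) = 1.939092 − 1 = 0.939092.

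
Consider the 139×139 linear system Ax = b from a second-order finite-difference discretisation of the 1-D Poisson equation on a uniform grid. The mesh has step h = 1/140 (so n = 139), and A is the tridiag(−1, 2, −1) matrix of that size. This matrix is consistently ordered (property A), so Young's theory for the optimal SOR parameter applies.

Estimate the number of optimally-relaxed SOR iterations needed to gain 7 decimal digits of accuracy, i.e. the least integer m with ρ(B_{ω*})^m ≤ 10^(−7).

m = 360

B_J for the 139×139 system has eigenvalues cos(kπ/140); ρ_J = cos(π/140) = 0.9997482.
√(1−ρ_J²) simplifies to sin(π/140) = 0.0224381.
ω* = 2 / (1 + 0.0224381) = 2 / 1.0224381 ≈ 1.9561086.
and ρ(B_{ω*}) = 1.9561086 − 1 = 0.9561086.
7·ln10 = 16.1181; −ln(0.9561086) = 0.0448838; m = ⌈16.1181/0.0448838⌉ = ⌈359.107⌉ = 360.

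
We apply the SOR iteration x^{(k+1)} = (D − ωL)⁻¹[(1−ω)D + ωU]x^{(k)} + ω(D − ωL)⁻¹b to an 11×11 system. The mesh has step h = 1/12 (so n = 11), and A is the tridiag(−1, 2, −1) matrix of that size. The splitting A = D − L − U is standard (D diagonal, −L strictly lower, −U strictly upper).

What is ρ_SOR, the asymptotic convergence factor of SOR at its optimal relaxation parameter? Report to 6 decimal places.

ρ_SOR = 0.588791

B_J for the 11×11 system has eigenvalues cos(kπ/12); ρ_J = cos(π/12) = 0.965926.
root = sin(π/12) = 0.2588190  (since 1−cos² = sin²).
[ω*] 2 ÷ (1 + 0.2588190) = 2 ÷ 1.2588190 = 1.588791.
ρ(B_{ω*}) = ω*−1 = 0.588791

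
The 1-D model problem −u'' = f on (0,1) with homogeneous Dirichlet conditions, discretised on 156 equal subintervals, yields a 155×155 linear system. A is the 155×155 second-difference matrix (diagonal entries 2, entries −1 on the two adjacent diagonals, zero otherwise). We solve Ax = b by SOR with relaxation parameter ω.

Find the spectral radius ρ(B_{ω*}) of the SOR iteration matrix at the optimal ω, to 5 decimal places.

ρ_SOR = 0.96052

[ρ_J] n=155: ρ(B_J) = cos(π/(n+1)) = cos(π/156) = 0.99980.
1 − cos²(π/156) = sin²(π/156) ⇒ √(1−ρ_J²) = sin(π/156) = 0.020137.
ω* = 2/(1+0.020137) = 1.96052
At ω = 1.96052 every |λ(B_ω)| = ω−1, so ρ_SOR = 0.96052.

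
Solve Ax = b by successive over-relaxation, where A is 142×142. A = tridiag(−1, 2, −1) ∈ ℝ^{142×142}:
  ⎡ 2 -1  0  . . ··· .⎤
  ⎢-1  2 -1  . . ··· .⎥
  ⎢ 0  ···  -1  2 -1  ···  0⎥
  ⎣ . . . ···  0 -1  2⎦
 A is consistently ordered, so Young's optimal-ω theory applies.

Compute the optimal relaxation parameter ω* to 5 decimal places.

ω* = 1.95701

spectrum of D⁻¹(L+U) = {cos(kπ/143) : 1≤k≤142}; ρ_J = cos(π/143) = 0.99976.
√(1 − cos²(π/143)) = sin(π/143) ≈ 0.021967.
Then 2/(1+√(1−ρ_J²)) = 2/(1+0.021967); ω* = 2/1.021967 = 1.95701.
ρ_SOR = ω* − 1 ≈ 0.95701.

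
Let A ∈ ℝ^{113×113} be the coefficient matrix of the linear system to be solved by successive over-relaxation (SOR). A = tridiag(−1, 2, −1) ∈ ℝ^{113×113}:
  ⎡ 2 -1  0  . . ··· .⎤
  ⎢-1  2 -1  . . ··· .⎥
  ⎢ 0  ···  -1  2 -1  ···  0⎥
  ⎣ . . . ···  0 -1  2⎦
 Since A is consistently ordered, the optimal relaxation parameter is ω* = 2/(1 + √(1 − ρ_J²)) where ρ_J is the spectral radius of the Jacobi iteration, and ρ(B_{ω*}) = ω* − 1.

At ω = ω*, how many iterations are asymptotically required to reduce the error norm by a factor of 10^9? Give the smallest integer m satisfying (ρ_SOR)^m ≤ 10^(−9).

[ρ_J] n=113: ρ(B_J) = cos(π/(n+1)) = cos(π/114) = 0.9996203.
1 − cos²(π/114) = sin²(π/114) ⇒ √(1−ρ_J²) = sin(π/114) = 0.0275543.
ω* = 2/(1 + 0.0275543) = 2/1.0275543 = 1.9463692.
ρ_SOR = ω* − 1 = 1.9463692 − 1 = 0.9463692.
Need (0.9463692)^m ≤ 10^(−9): m ≥ 9·ln10/|ln 0.9463692| = 20.7233/0.0551225 = 375.950 ⇒ m = 376.

m = 376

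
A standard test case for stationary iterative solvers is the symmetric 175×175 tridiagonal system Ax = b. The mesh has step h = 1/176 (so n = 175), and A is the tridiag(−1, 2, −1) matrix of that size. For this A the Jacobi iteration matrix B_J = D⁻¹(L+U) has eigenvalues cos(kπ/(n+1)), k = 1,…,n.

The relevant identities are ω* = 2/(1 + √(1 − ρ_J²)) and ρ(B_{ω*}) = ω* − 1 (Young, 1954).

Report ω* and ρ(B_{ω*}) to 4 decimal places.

ρ_J = max_k |cos(kπ/176)| = cos(π/176) = 0.9998
√(1 − cos²(π/176)) = sin(π/176) ≈ 0.01785.
ω* = 2/(1 + 0.01785) = 2/1.01785 = 1.9649.
ρ_SOR = ω* − 1 = 1.9649 − 1 = 0.9649.

ω* = 1.9649, ρ_SOR = 0.9649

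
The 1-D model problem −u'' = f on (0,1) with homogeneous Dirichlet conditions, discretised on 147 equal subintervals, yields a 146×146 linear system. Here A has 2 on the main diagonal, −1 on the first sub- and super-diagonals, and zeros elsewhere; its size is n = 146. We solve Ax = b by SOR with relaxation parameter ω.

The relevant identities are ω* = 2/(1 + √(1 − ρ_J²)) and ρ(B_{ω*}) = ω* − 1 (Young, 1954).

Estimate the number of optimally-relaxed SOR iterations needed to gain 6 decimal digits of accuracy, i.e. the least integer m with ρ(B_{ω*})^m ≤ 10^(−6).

ρ_J = max_k |cos(kπ/147)| = cos(π/147) = 0.9997716
1 − cos²(π/147) = sin²(π/147) ⇒ √(1−ρ_J²) = sin(π/147) = 0.0213698.
So ω* = 2/1.0213698 = 1.9581546 (Young).
ρ_SOR = ω* − 1 = 1.9581546 − 1 = 0.9581546.
Need (0.9581546)^m ≤ 10^(−6): m ≥ 6·ln10/|ln 0.9581546| = 13.8155/0.0427461 = 323.199 ⇒ m = 324.

m = 324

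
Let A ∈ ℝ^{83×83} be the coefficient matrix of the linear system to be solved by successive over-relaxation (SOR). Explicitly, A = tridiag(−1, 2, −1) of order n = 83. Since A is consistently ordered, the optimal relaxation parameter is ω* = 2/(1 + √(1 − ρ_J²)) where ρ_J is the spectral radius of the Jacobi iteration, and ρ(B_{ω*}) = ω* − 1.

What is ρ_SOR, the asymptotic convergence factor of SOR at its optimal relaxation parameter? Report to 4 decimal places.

ρ_J = max_k |cos(kπ/84)| = cos(π/84) = 0.9993
1 − cos²(π/84) = sin²(π/84) ⇒ √(1−ρ_J²) = sin(π/84) = 0.03739.
So ω* = 2/1.03739 = 1.9279 (Young).
[ρ_SOR] ω* − 1 = 0.9279.

ρ_SOR = 0.9279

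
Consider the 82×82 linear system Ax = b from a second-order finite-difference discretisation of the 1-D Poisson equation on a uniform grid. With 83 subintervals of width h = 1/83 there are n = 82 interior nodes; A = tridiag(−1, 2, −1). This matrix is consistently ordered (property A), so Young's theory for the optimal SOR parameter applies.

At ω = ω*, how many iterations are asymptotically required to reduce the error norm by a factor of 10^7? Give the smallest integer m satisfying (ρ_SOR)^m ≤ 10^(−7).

With n=82, ρ(Jacobi) = cos(π/83) = 0.9992838.
root = sin(π/83) = 0.0378415  (since 1−cos² = sin²).
So ω* = 2/1.0378415 = 1.9270765 (Young).
[ρ_SOR] ω* − 1 = 0.9270765.
Need (0.9270765)^m ≤ 10^(−7): m ≥ 7·ln10/|ln 0.9270765| = 16.1181/0.0757192 = 212.867 ⇒ m = 213.

m = 213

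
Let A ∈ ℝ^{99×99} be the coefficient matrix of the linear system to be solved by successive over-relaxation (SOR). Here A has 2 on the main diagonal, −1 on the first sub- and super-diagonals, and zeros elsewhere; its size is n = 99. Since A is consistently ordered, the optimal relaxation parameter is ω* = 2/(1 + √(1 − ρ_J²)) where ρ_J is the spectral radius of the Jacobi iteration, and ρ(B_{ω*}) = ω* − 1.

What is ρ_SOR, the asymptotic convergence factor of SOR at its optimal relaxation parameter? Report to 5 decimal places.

ρ_J = max_k |cos(kπ/100)| = cos(π/100) = 0.99951
root = sin(π/100) = 0.031411  (since 1−cos² = sin²).
So ω* = 2/1.031411 = 1.93909 (Young).
ρ_SOR = ω* − 1 = 1.93909 − 1 = 0.93909.

ρ_SOR = 0.93909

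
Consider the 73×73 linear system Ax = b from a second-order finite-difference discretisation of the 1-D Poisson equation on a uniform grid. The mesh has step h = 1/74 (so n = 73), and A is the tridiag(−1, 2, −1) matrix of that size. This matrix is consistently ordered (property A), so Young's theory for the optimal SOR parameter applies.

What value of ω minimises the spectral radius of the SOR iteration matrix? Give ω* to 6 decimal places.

ω* = 1.918573

spectrum of D⁻¹(L+U) = {cos(kπ/74) : 1≤k≤73}; ρ_J = cos(π/74) = 0.999099.
root = sin(π/74) = 0.0424412  (since 1−cos² = sin²).
Then 2/(1+√(1−ρ_J²)) = 2/(1+0.0424412); ω* = 2/1.0424412 = 1.918573.
[ρ_SOR] ω* − 1 = 0.918573.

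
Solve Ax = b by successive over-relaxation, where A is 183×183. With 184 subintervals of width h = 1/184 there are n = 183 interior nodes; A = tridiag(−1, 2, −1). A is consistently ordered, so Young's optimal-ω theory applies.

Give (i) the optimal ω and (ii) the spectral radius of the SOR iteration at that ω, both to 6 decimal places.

ω* = 1.966427, ρ_SOR = 0.966427

n=183: λ(B_J) = 1 − λ(A)/2 = cos(kπ/184); k=1 gives ρ_J = 0.999854.
√(1−ρ_J²) = |sin(π/184)| = 0.0170730
ω* = 2 / (1 + 0.0170730) = 2 / 1.0170730 ≈ 1.966427.
ρ_SOR = ω* − 1 ≈ 0.966427.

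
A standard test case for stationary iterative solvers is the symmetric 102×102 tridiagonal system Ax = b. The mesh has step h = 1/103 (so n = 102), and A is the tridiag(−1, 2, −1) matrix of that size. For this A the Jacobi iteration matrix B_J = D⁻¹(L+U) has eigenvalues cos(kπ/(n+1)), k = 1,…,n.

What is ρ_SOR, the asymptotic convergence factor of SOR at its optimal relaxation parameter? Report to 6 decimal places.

[ρ_J] n=102: ρ(B_J) = cos(π/(n+1)) = cos(π/103) = 0.999535.
√(1−ρ_J²) = |sin(π/103)| = 0.0304962
So ω* = 2/1.0304962 = 1.940813 (Young).
At ω = 1.940813 every |λ(B_ω)| = ω−1, so ρ_SOR = 0.940813.

ρ_SOR = 0.940813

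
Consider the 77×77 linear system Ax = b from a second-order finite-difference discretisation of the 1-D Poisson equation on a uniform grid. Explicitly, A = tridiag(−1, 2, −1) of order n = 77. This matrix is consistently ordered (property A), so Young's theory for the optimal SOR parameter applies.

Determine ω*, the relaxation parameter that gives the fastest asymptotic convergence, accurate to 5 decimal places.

ρ_J = max_k |cos(kπ/78)| = cos(π/78) = 0.99919
√(1−ρ_J²) = |sin(π/78)| = 0.040266
ω* = 2/(1+0.040266) = 1.92259
ρ(B_{ω*}) = ω*−1 = 0.92259

ω* = 1.92259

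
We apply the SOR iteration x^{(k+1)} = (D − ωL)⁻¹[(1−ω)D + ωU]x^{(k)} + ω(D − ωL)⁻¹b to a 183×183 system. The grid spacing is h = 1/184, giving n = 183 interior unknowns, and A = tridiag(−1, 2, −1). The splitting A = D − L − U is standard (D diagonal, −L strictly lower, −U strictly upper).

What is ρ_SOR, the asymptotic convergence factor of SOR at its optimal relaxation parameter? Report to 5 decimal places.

½·tridiag(1,0,1) at n=183: λ_k = cos(kπ/184); max |λ| at k=1 ⇒ ρ_J = cos(π/184) ≈ 0.99985.
√(1 − cos²(π/184)) = sin(π/184) ≈ 0.017073.
ω* = 2/(1 + 0.017073) = 2/1.017073 = 1.96643.
[ρ_SOR] ω* − 1 = 0.96643.

ρ_SOR = 0.96643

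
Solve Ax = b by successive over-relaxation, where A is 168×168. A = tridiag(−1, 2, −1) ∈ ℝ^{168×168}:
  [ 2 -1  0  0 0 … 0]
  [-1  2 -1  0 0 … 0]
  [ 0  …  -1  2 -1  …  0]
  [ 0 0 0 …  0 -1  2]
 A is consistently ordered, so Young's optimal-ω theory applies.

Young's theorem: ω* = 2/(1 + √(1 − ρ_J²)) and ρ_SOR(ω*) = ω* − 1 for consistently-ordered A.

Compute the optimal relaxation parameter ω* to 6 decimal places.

n=168: λ(B_J) = 1 − λ(A)/2 = cos(kπ/169); k=1 gives ρ_J = 0.999827.
√(1−ρ_J²) simplifies to sin(π/169) = 0.0185882.
ω* = 2 / (1 + 0.0185882) = 2 / 1.0185882 ≈ 1.963502.
ρ(B_{ω*}) = ω*−1 = 0.963502

ω* = 1.963502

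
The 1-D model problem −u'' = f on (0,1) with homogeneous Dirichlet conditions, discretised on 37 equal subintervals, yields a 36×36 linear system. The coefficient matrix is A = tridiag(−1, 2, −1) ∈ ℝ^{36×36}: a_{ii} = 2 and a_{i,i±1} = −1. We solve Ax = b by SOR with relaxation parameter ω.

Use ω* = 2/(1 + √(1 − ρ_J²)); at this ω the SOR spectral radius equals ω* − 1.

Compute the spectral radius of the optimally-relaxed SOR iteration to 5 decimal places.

ρ_J = max_k |cos(kπ/37)| = cos(π/37) = 0.99640
1 − cos²(π/37) = sin²(π/37) ⇒ √(1−ρ_J²) = sin(π/37) = 0.084806.
Then 2/(1+√(1−ρ_J²)) = 2/(1+0.084806); ω* = 2/1.084806 = 1.84365.
[ρ_SOR] ω* − 1 = 0.84365.

ρ_SOR = 0.84365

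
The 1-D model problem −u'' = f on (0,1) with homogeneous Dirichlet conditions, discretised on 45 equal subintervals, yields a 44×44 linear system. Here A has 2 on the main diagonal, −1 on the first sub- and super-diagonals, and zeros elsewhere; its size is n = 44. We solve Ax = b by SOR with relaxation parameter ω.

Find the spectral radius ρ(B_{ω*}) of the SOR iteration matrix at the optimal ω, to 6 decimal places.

ρ_J = max_k |cos(kπ/45)| = cos(π/45) = 0.997564
√(1−ρ_J²) simplifies to sin(π/45) = 0.0697565.
Young: ω* = 2/(1+√(1−ρ_J²)) = 2/(1+0.0697565) = 2/1.0697565 = 1.869584.
ρ_SOR = ω* − 1 ≈ 0.869584.

ρ_SOR = 0.869584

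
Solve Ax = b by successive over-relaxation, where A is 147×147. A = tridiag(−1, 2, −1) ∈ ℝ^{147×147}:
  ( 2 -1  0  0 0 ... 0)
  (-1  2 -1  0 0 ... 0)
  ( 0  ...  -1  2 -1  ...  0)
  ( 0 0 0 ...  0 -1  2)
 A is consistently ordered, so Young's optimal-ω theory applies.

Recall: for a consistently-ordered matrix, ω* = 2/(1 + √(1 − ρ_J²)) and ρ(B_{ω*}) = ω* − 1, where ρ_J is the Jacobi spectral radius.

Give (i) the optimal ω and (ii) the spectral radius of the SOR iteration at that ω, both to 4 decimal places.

ω* = 1.9584, ρ_SOR = 0.9584

[ρ_J] n=147: ρ(B_J) = cos(π/(n+1)) = cos(π/148) = 0.9998.
root = sin(π/148) = 0.02123  (since 1−cos² = sin²).
So ω* = 2/1.02123 = 1.9584 (Young).
[ρ_SOR] ω* − 1 = 0.9584.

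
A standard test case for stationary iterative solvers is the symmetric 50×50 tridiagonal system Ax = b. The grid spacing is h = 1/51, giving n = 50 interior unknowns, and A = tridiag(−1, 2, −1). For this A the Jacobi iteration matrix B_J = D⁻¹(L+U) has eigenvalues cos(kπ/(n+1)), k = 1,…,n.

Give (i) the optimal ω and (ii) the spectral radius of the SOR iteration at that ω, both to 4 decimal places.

ω* = 1.8840, ρ_SOR = 0.8840

B_J for the 50×50 system has eigenvalues cos(kπ/51); ρ_J = cos(π/51) = 0.9981.
root = sin(π/51) = 0.06156  (since 1−cos² = sin²).
ω* = 2/(1+0.06156) = 1.8840
and ρ(B_{ω*}) = 1.8840 − 1 = 0.8840.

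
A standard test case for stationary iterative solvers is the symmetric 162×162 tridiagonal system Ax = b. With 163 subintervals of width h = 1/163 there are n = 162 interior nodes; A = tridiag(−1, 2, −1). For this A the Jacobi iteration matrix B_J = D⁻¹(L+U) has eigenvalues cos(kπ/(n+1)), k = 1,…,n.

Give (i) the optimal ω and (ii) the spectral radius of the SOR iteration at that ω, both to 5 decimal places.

spectrum of D⁻¹(L+U) = {cos(kπ/163) : 1≤k≤162}; ρ_J = cos(π/163) = 0.99981.
root = sin(π/163) = 0.019272  (since 1−cos² = sin²).
Young: ω* = 2/(1+√(1−ρ_J²)) = 2/(1+0.019272) = 2/1.019272 = 1.96218.
At ω = 1.96218 every |λ(B_ω)| = ω−1, so ρ_SOR = 0.96218.

ω* = 1.96218, ρ_SOR = 0.96218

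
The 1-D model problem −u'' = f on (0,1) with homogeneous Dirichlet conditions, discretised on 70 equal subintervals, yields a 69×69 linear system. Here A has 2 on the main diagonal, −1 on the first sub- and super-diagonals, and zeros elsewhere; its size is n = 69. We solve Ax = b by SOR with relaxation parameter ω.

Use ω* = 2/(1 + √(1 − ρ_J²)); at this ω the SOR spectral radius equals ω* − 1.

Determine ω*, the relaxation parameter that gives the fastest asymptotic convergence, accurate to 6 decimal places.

ω* = 1.914123

n=69: λ(B_J) = 1 − λ(A)/2 = cos(kπ/70); k=1 gives ρ_J = 0.998993.
√(1 − cos²(π/70)) = sin(π/70) ≈ 0.0448648.
ω* = 2/(1+0.0448648) = 1.914123
Hence ρ(B_{ω*}) = 1.914123 − 1 = 0.914123.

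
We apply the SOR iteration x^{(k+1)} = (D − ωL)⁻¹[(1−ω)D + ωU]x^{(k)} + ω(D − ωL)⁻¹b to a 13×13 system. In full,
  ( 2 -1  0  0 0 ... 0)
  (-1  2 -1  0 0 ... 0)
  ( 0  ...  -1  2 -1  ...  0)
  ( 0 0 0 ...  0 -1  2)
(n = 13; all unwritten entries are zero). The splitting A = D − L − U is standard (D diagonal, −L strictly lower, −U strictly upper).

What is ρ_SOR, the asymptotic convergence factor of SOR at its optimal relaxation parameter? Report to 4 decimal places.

spectrum of D⁻¹(L+U) = {cos(kπ/14) : 1≤k≤13}; ρ_J = cos(π/14) = 0.9749.
root = sin(π/14) = 0.22252  (since 1−cos² = sin²).
So ω* = 2/1.22252 = 1.6360 (Young).
ρ(B_{ω*}) = ω*−1 = 0.6360

ρ_SOR = 0.6360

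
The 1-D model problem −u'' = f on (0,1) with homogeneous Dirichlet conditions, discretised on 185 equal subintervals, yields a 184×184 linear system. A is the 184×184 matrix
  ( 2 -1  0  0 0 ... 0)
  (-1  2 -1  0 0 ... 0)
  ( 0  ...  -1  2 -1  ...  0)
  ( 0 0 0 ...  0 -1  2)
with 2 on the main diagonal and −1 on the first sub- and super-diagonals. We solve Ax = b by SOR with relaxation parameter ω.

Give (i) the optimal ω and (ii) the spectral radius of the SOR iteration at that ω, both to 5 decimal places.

ω* = 1.96661, ρ_SOR = 0.96661

B_J for the 184×184 system has eigenvalues cos(kπ/185); ρ_J = cos(π/185) = 0.99986.
√(1 − cos²(π/185)) = sin(π/185) ≈ 0.016981.
Young: ω* = 2/(1+√(1−ρ_J²)) = 2/(1+0.016981) = 2/1.016981 = 1.96661.
ρ_SOR = ω* − 1 ≈ 0.96661.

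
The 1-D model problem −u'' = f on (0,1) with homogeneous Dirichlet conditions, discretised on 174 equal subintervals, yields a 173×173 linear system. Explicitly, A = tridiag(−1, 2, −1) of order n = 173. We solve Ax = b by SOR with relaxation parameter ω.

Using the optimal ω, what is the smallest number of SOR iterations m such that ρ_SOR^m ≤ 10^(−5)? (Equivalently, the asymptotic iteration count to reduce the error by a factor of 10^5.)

m = 319

ρ_J = max_k |cos(kπ/174)| = cos(π/174) = 0.9998370
√(1−ρ_J²) = |sin(π/174)| = 0.0180541
[ω*] 2 ÷ (1 + 0.0180541) = 2 ÷ 1.0180541 = 1.9645321.
At ω = 1.9645321 every |λ(B_ω)| = ω−1, so ρ_SOR = 0.9645321.
m ≥ 5·ln10 / (−ln 0.9645321) = 318.809; smallest integer m = 319.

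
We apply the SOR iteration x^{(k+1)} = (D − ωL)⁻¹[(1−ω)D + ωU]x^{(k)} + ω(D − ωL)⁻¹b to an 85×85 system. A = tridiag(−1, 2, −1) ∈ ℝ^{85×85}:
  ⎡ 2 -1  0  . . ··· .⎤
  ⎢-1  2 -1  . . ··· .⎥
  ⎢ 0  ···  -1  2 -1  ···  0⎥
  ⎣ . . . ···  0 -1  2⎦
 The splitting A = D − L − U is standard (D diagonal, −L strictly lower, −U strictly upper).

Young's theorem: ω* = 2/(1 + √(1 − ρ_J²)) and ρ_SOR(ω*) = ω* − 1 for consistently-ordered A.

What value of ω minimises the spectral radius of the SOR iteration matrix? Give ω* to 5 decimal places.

ω* = 1.92953

B_J for the 85×85 system has eigenvalues cos(kπ/86); ρ_J = cos(π/86) = 0.99933.
√(1 − cos²(π/86)) = sin(π/86) ≈ 0.036522.
ω* = 2 / (1 + 0.036522) = 2 / 1.036522 ≈ 1.92953.
ρ(B_{ω*}) = ω*−1 = 0.92953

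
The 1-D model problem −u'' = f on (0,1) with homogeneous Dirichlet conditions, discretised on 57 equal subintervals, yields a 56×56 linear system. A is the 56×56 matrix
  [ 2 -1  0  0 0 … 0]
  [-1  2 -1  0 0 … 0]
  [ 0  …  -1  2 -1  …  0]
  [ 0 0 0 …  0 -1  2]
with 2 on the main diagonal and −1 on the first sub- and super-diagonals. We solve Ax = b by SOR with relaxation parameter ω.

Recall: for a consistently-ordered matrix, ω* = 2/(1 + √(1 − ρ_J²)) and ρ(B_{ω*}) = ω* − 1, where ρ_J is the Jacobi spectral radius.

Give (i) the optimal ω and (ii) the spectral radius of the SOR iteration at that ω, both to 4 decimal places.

ω* = 1.8956, ρ_SOR = 0.8956

B_J for the 56×56 system has eigenvalues cos(kπ/57); ρ_J = cos(π/57) = 0.9985.
√(1 − cos²(π/57)) = sin(π/57) ≈ 0.05509.
Then 2/(1+√(1−ρ_J²)) = 2/(1+0.05509); ω* = 2/1.05509 = 1.8956.
Hence ρ(B_{ω*}) = 1.8956 − 1 = 0.8956.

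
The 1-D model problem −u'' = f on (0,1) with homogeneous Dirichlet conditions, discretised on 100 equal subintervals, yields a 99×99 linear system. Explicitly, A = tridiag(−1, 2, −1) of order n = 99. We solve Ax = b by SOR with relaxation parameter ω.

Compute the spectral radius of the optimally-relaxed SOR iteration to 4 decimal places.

ρ_SOR = 0.9391

spectrum of D⁻¹(L+U) = {cos(kπ/100) : 1≤k≤99}; ρ_J = cos(π/100) = 0.9995.
root = sin(π/100) = 0.03141  (since 1−cos² = sin²).
ω* = 2 / (1 + 0.03141) = 2 / 1.03141 ≈ 1.9391.
ρ_SOR = ω* − 1 ≈ 0.9391.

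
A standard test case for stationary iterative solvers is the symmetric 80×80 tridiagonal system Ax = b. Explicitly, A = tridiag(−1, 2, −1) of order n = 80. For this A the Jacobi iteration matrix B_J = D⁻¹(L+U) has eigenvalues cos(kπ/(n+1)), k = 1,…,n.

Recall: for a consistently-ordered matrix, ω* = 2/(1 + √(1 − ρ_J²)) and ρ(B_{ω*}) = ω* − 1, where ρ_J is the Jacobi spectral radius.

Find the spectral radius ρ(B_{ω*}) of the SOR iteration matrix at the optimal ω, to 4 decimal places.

½·tridiag(1,0,1) at n=80: λ_k = cos(kπ/81); max |λ| at k=1 ⇒ ρ_J = cos(π/81) ≈ 0.9992.
root = sin(π/81) = 0.03878  (since 1−cos² = sin²).
So ω* = 2/1.03878 = 1.9253 (Young).
ρ_SOR = ω* − 1 = 1.9253 − 1 = 0.9253.

ρ_SOR = 0.9253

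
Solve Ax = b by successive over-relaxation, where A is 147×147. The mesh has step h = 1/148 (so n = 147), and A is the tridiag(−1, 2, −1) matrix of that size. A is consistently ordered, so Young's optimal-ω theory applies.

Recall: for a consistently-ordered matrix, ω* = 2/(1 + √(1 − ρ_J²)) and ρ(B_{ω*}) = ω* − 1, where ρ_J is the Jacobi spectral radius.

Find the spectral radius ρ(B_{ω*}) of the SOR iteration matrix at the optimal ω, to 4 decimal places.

[ρ_J] n=147: ρ(B_J) = cos(π/(n+1)) = cos(π/148) = 0.9998.
root = sin(π/148) = 0.02123  (since 1−cos² = sin²).
ω* = 2 / (1 + 0.02123) = 2 / 1.02123 ≈ 1.9584.
ρ(B_{ω*}) = ω*−1 = 0.9584

ρ_SOR = 0.9584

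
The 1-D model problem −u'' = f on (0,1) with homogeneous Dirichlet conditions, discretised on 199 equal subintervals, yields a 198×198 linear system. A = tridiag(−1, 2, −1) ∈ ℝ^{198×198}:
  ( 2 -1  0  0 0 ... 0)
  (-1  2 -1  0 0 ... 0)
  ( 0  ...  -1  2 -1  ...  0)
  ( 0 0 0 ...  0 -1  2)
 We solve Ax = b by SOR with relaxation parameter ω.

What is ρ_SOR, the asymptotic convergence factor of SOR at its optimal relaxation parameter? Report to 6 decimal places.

B_J for the 198×198 system has eigenvalues cos(kπ/199); ρ_J = cos(π/199) = 0.999875.
√(1−ρ_J²) = |sin(π/199)| = 0.0157862
ω* = 2 / (1 + 0.0157862) = 2 / 1.0157862 ≈ 1.968918.
At ω = 1.968918 every |λ(B_ω)| = ω−1, so ρ_SOR = 0.968918.

ρ_SOR = 0.968918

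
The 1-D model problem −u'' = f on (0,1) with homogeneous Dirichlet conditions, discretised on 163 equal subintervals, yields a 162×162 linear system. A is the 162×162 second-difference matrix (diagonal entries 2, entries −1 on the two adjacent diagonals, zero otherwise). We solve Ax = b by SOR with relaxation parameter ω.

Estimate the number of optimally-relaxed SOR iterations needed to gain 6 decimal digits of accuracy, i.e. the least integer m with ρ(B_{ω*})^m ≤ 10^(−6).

m = 359

B_J for the 162×162 system has eigenvalues cos(kπ/163); ρ_J = cos(π/163) = 0.9998143.
√(1 − cos²(π/163)) = sin(π/163) ≈ 0.0192724.
ω* = 2/(1 + 0.0192724) = 2/1.0192724 = 1.9621840.
Hence ρ(B_{ω*}) = 1.9621840 − 1 = 0.9621840.
For 6 digits: m = 6·ln10 / (−ln 0.9621840) = 13.8155/0.0385496 = 358.382; round up → m = 359.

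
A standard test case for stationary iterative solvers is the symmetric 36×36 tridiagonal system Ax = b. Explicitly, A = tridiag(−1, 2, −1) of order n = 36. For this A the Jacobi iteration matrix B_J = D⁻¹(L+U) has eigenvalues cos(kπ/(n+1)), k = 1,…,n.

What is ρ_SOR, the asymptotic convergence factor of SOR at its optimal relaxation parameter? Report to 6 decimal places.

[ρ_J] n=36: ρ(B_J) = cos(π/(n+1)) = cos(π/37) = 0.996397.
√(1 − cos²(π/37)) = sin(π/37) ≈ 0.0848059.
[ω*] 2 ÷ (1 + 0.0848059) = 2 ÷ 1.0848059 = 1.843648.
and ρ(B_{ω*}) = 1.843648 − 1 = 0.843648.

ρ_SOR = 0.843648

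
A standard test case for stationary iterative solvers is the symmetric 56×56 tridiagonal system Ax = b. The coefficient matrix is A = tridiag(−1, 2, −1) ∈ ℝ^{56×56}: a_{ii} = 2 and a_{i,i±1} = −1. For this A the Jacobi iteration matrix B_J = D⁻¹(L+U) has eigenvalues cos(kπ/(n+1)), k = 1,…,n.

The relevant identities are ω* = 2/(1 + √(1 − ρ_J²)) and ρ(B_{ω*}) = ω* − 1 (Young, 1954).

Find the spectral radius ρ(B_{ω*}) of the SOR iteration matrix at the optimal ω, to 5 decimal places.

ρ_SOR = 0.89558

ρ_J = max_k |cos(kπ/57)| = cos(π/57) = 0.99848
root = sin(π/57) = 0.055088  (since 1−cos² = sin²).
ω* = 2 / (1 + 0.055088) = 2 / 1.055088 ≈ 1.89558.
ρ(B_{ω*}) = ω*−1 = 0.89558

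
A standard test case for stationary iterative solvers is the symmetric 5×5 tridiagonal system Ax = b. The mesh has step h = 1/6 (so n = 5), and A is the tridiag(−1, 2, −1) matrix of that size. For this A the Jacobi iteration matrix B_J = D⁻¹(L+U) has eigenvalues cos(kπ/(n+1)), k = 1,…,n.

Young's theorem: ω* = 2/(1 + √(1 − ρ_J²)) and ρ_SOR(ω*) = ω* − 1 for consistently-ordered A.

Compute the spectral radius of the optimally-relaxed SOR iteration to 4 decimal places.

ρ_SOR = 0.3333

B_J for the 5×5 system has eigenvalues cos(kπ/6); ρ_J = cos(π/6) = 0.8660.
√(1−ρ_J²) = |sin(π/6)| = 0.50000
[ω*] 2 ÷ (1 + 0.50000) = 2 ÷ 1.50000 = 1.3333.
Hence ρ(B_{ω*}) = 1.3333 − 1 = 0.3333.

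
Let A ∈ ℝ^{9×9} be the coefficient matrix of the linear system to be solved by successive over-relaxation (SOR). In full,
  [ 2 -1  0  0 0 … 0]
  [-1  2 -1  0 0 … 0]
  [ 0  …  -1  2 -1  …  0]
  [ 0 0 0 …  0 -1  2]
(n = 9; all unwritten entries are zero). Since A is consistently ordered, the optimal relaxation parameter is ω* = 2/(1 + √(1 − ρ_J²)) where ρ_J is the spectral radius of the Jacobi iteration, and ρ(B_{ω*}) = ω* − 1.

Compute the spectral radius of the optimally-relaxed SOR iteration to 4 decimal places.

ρ_J = max_k |cos(kπ/10)| = cos(π/10) = 0.9511
√(1−ρ_J²) = |sin(π/10)| = 0.30902
[ω*] 2 ÷ (1 + 0.30902) = 2 ÷ 1.30902 = 1.5279.
ρ_SOR = ω* − 1 = 1.5279 − 1 = 0.5279.

ρ_SOR = 0.5279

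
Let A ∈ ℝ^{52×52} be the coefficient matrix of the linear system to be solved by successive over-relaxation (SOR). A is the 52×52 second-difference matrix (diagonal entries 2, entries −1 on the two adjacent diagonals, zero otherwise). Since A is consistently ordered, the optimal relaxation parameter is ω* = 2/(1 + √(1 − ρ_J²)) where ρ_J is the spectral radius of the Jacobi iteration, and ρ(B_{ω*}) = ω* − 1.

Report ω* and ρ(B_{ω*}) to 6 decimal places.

With n=52, ρ(Jacobi) = cos(π/53) = 0.998244.
√(1−ρ_J²) simplifies to sin(π/53) = 0.0592406.
Then 2/(1+√(1−ρ_J²)) = 2/(1+0.0592406); ω* = 2/1.0592406 = 1.888145.
and ρ(B_{ω*}) = 1.888145 − 1 = 0.888145.

ω* = 1.888145, ρ_SOR = 0.888145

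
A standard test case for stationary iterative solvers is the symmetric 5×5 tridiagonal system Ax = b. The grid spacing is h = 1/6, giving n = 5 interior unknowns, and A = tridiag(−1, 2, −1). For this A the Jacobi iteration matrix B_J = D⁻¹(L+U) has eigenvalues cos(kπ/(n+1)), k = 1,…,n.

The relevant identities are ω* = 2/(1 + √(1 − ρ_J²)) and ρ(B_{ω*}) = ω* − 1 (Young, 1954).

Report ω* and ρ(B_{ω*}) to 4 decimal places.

ω* = 1.3333, ρ_SOR = 0.3333

n=5: λ(B_J) = 1 − λ(A)/2 = cos(kπ/6); k=1 gives ρ_J = 0.8660.
root = sin(π/6) = 0.50000  (since 1−cos² = sin²).
ω* = 2/(1 + 0.50000) = 2/1.50000 = 1.3333.
At ω = 1.3333 every |λ(B_ω)| = ω−1, so ρ_SOR = 0.3333.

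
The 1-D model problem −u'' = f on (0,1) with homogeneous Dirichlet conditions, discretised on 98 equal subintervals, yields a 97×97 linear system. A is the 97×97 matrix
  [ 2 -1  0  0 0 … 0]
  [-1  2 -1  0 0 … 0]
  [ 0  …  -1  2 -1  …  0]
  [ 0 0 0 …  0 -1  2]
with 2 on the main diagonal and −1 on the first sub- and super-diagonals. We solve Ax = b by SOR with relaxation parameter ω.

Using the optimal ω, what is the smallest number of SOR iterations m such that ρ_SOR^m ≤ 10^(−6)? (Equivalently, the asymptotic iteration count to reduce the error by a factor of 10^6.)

m = 216

spectrum of D⁻¹(L+U) = {cos(kπ/98) : 1≤k≤97}; ρ_J = cos(π/98) = 0.9994862.
√(1−ρ_J²) simplifies to sin(π/98) = 0.0320516.
Then 2/(1+√(1−ρ_J²)) = 2/(1+0.0320516); ω* = 2/1.0320516 = 1.9378876.
ρ(B_{ω*}) = ω*−1 = 0.9378876
ρ_SOR^m ≤ 10^(−6) ⇔ m ≥ 6·ln10/(−ln 0.9378876) = 13.8155/0.0641252 = 215.446; m = ⌈215.446⌉ = 216.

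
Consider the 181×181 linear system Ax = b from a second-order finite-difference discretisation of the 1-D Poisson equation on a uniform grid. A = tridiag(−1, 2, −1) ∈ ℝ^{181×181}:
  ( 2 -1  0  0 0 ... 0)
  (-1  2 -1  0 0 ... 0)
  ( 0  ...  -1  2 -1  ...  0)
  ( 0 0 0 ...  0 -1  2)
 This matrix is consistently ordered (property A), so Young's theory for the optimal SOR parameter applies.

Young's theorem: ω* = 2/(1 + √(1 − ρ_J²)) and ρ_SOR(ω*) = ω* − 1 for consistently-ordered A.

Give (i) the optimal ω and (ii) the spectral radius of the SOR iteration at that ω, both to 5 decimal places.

ω* = 1.96606, ρ_SOR = 0.96606

½·tridiag(1,0,1) at n=181: λ_k = cos(kπ/182); max |λ| at k=1 ⇒ ρ_J = cos(π/182) ≈ 0.99985.
√(1−ρ_J²) simplifies to sin(π/182) = 0.017261.
Then 2/(1+√(1−ρ_J²)) = 2/(1+0.017261); ω* = 2/1.017261 = 1.96606.
ρ(B_{ω*}) = ω*−1 = 0.96606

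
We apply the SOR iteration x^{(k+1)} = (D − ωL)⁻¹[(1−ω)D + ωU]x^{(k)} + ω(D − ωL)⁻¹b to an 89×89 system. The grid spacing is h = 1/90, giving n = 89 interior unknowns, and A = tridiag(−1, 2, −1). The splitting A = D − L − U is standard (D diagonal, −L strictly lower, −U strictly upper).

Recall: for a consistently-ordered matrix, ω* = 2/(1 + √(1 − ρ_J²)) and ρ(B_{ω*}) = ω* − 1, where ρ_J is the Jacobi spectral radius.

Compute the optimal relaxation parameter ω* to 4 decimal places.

[ρ_J] n=89: ρ(B_J) = cos(π/(n+1)) = cos(π/90) = 0.9994.
√(1−ρ_J²) simplifies to sin(π/90) = 0.03490.
ω* = 2/(1 + 0.03490) = 2/1.03490 = 1.9326.
Hence ρ(B_{ω*}) = 1.9326 − 1 = 0.9326.

ω* = 1.9326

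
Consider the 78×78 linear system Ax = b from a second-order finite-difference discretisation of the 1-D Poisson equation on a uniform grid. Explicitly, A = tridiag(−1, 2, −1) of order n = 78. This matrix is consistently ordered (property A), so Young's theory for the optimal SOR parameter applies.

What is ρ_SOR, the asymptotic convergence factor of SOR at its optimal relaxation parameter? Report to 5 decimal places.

ρ_SOR = 0.92353

½·tridiag(1,0,1) at n=78: λ_k = cos(kπ/79); max |λ| at k=1 ⇒ ρ_J = cos(π/79) ≈ 0.99921.
root = sin(π/79) = 0.039757  (since 1−cos² = sin²).
Then 2/(1+√(1−ρ_J²)) = 2/(1+0.039757); ω* = 2/1.039757 = 1.92353.
[ρ_SOR] ω* − 1 = 0.92353.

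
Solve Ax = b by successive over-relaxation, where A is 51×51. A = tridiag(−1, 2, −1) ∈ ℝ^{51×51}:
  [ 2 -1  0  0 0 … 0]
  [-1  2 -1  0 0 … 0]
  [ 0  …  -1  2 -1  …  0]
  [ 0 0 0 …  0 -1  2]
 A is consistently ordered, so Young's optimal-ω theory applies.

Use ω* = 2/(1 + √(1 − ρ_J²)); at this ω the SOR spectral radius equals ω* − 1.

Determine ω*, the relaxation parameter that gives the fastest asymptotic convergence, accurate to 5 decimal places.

[ρ_J] n=51: ρ(B_J) = cos(π/(n+1)) = cos(π/52) = 0.99818.
1 − cos²(π/52) = sin²(π/52) ⇒ √(1−ρ_J²) = sin(π/52) = 0.060378.
ω* = 2/(1 + 0.060378) = 2/1.060378 = 1.88612.
and ρ(B_{ω*}) = 1.88612 − 1 = 0.88612.

ω* = 1.88612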